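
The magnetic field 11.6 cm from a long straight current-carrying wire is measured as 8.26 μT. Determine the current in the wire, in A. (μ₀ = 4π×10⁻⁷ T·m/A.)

For a long straight wire B = μ₀I/(2πd), so I = 2πdB/μ₀.
I = 2π × 0.116 × 8.26×10⁻⁶ / (4π×10⁻⁷) = 4.79 A.

I ≈ 4.79 A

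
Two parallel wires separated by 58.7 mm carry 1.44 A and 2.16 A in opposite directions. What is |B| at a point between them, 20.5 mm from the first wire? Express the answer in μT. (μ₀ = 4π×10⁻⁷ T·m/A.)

B ≈ 25.4 μT

Each long wire gives B = μ₀I/(2πd). Distances are d₁ = 0.0205 m and d₂ = 0.0382 m.
B₁ = 1.40×10⁻⁵ T, B₂ = 1.13×10⁻⁵ T.
Between antiparallel currents both contributions point the same way, so they add. B = B₁ + B₂ = 1.40×10⁻⁵ + 1.13×10⁻⁵ = 2.54×10⁻⁵ T.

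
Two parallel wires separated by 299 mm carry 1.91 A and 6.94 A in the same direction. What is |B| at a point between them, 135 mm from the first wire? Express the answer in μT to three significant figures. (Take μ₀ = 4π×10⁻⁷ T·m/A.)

Each long wire gives B = μ₀I/(2πd). Distances are d₁ = 0.135 m and d₂ = 0.164 m.
B₁ = 2.83×10⁻⁶ T, B₂ = 8.46×10⁻⁶ T.
Between parallel currents the two contributions point in opposite directions, so they subtract. B = |B₁ − B₂| = |2.83×10⁻⁶ − 8.46×10⁻⁶| = 5.63×10⁻⁶ T.

B ≈ 5.63 μT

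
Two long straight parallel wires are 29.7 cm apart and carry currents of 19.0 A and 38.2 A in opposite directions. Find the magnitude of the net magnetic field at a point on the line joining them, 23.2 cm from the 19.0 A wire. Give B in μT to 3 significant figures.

Each long wire gives B = μ₀I/(2πd). Distances are d₁ = 0.232 m and d₂ = 0.065 m.
B₁ = 1.64×10⁻⁵ T, B₂ = 1.18×10⁻⁴ T.
Between antiparallel currents both contributions point the same way, so they add. B = B₁ + B₂ = 1.64×10⁻⁵ + 1.18×10⁻⁴ = 1.34×10⁻⁴ T.

B ≈ 134 μT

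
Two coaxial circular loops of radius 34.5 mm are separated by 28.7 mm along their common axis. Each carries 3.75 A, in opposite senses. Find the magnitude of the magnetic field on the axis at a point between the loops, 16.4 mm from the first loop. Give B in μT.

Each loop contributes B = μ₀IR²/[2(R²+z²)^(3/2)] on the axis, with z measured from that loop.
Loop 1 (z = 0.0164 m): B₁ = 5.03×10⁻⁵ T. Loop 2 (z = 0.0123 m): B₂ = 5.71×10⁻⁵ T.
The fields oppose: B = |B₁ − B₂| = 6.76×10⁻⁶ T.

B ≈ 6.76 μT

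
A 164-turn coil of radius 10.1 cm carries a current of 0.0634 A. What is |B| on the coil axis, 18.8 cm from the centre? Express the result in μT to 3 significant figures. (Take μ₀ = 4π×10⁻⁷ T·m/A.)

B ≈ 6.86 μT

For an N-turn flat coil, B = Nμ₀IR²/[2(R²+z²)^(3/2)] with R = 0.101 m, z = 0.188 m.
B = 164 × 4.18×10⁻⁸ T = 6.86×10⁻⁶ T.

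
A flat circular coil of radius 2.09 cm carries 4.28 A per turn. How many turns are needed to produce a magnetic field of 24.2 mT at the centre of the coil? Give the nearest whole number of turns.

For an N-turn coil, B = Nμ₀I/(2R). A single turn gives B₁ = 1.29×10⁻⁴ T with R = 0.0209 m.
N = B/B₁ = 2.42×10⁻² / 1.29×10⁻⁴ = 188.08.

N = 188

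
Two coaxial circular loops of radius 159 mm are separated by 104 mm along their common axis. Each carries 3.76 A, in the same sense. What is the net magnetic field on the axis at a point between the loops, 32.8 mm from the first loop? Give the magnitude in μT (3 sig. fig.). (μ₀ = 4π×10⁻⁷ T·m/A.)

Each loop contributes B = μ₀IR²/[2(R²+z²)^(3/2)] on the axis, with z measured from that loop.
Loop 1 (z = 0.0328 m): B₁ = 1.40×10⁻⁵ T. Loop 2 (z = 0.0712 m): B₂ = 1.13×10⁻⁵ T.
The fields add: B = B₁ + B₂ = 2.53×10⁻⁵ T.

B ≈ 25.3 μT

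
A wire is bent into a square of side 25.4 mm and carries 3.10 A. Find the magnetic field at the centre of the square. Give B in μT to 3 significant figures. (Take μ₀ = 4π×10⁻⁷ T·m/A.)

B ≈ 138 μT

Each side is a finite straight segment at perpendicular distance d = a/(2 tan(π/4)) = 0.0127 m from the centre, with end-angles ±π/4.
One side contributes B₁ = (μ₀I/4πd)·2 sin(π/4) = 3.45×10⁻⁵ T.
All 4 sides add in the same direction: B = 4 × 3.45×10⁻⁵ = 1.38×10⁻⁴ T.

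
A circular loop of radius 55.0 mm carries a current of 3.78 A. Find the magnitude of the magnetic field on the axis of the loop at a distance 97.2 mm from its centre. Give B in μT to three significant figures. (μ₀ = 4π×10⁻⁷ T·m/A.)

B ≈ 5.16 μT

On the axis of a circular loop, B = μ₀IR² / [2(R²+z²)^(3/2)].
R² + z² = (0.055)² + (0.0972)² = 0.01247 m², and (R²+z²)^(3/2) = 1.39×10⁻³ m³.
B = (4π×10⁻⁷ × 3.78 × 0.003025) / (2 × 1.39×10⁻³) = 5.16×10⁻⁶ T.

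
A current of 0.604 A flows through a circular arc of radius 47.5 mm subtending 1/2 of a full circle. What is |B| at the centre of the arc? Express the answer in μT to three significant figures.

B ≈ 3.99 μT

The Biot–Savart field of a circular arc at its centre is B = μ₀Iφ/(4πR), with φ = 3.142 rad.
B = (4π×10⁻⁷ × 0.604 × 3.142) / (4π × 0.0475) = 3.99×10⁻⁶ T.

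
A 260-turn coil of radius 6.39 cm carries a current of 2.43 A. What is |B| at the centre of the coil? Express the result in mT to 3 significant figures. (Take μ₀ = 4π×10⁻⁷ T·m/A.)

B ≈ 6.21 mT

For an N-turn flat coil, B = Nμ₀I/(2R) with R = 0.0639 m.
B = 260 × 2.39×10⁻⁵ T = 6.21×10⁻³ T.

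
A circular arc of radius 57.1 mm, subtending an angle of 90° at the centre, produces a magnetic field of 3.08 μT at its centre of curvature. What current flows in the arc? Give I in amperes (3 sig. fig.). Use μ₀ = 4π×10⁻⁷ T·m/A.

I ≈ 1.12 A

For a circular arc, B = μ₀Iφ/(4πR) with φ in radians; here φ = 1.571 rad.
So I = 4πRB/(μ₀φ) = 4π × 0.0571 × 3.08×10⁻⁶ / (4π×10⁻⁷ × 1.571) = 1.12 A.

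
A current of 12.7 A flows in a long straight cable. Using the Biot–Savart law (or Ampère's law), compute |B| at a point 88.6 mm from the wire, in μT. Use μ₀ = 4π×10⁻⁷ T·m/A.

For an infinitely long straight wire, B = μ₀I/(2πd).
B = (4π×10⁻⁷ × 12.7) / (2π × 0.0886) = 2.87×10⁻⁵ T.

B ≈ 28.7 μT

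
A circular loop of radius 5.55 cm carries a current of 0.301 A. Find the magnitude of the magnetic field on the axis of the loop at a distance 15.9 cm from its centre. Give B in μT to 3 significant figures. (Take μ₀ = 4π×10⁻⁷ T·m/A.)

B ≈ 0.122 μT

On the axis of a circular loop, B = μ₀IR² / [2(R²+z²)^(3/2)].
R² + z² = (0.0555)² + (0.159)² = 0.02836 m², and (R²+z²)^(3/2) = 4.78×10⁻³ m³.
B = (4π×10⁻⁷ × 0.301 × 0.00308) / (2 × 4.78×10⁻³) = 1.22×10⁻⁷ T.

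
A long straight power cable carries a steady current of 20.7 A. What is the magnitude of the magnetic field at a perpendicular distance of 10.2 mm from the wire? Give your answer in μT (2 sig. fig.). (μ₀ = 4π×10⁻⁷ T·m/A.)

B ≈ 410 μT

For an infinitely long straight wire, B = μ₀I/(2πd).
B = (4π×10⁻⁷ × 20.7) / (2π × 0.0102) = 4.06×10⁻⁴ T.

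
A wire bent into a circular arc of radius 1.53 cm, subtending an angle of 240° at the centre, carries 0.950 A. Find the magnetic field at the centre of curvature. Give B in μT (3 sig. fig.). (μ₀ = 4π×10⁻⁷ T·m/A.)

The Biot–Savart field of a circular arc at its centre is B = μ₀Iφ/(4πR), with φ = 4.189 rad.
B = (4π×10⁻⁷ × 0.950 × 4.189) / (4π × 0.0153) = 2.60×10⁻⁵ T.

B ≈ 26.0 μT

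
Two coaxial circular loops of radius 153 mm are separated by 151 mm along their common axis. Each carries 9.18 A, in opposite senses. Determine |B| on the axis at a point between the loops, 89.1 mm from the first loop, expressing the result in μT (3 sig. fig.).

Each loop contributes B = μ₀IR²/[2(R²+z²)^(3/2)] on the axis, with z measured from that loop.
Loop 1 (z = 0.0891 m): B₁ = 2.43×10⁻⁵ T. Loop 2 (z = 0.0619 m): B₂ = 3.00×10⁻⁵ T.
The fields oppose: B = |B₁ − B₂| = 5.70×10⁻⁶ T.

B ≈ 5.70 μT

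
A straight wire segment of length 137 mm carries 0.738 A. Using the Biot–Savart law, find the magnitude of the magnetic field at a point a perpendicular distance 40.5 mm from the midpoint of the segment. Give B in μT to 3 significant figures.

B ≈ 3.14 μT

For a finite straight segment, B = (μ₀I/4πd)(sinθ₁ + sinθ₂), where θ₁, θ₂ are the angles from the perpendicular to each end.
The perpendicular from the point meets the wire at its midpoint, so each end is L/2 = 0.0685 m away along the wire.
sinθ₁ = 0.0685/√(0.0685²+0.0405²) = 0.8608; sinθ₂ = 0.0685/√(0.0685²+0.0405²) = 0.8608.
B = (4π×10⁻⁷ × 0.738) / (4π × 0.0405) × (0.8608 + 0.8608) = 3.14×10⁻⁶ T.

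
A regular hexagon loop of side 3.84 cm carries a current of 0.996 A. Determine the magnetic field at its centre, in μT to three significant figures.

B ≈ 18.0 μT

Each side is a finite straight segment at perpendicular distance d = a/(2 tan(π/6)) = 0.03326 m from the centre, with end-angles ±π/6.
One side contributes B₁ = (μ₀I/4πd)·2 sin(π/6) = 3.00×10⁻⁶ T.
All 6 sides add in the same direction: B = 6 × 3.00×10⁻⁶ = 1.80×10⁻⁵ T.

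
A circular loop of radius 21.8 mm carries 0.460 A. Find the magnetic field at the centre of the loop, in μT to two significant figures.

B ≈ 13 μT

At the centre of a circular loop the Biot–Savart law gives B = μ₀I/(2R).
B = (4π×10⁻⁷ × 0.460) / (2 × 0.0218) = 1.33×10⁻⁵ T.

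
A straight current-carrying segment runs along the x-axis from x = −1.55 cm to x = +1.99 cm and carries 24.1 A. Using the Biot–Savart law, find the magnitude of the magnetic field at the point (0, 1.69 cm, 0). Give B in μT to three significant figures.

B ≈ 205 μT

For a finite straight segment, B = (μ₀I/4πd)(sinθ₁ + sinθ₂), where θ₁, θ₂ are the angles from the perpendicular to each end.
The perpendicular distance is d = 0.0169 m; the end-offsets along the wire are a = 0.0155 m and b = 0.0199 m.
sinθ₁ = 0.0155/√(0.0155²+0.0169²) = 0.6759; sinθ₂ = 0.0199/√(0.0199²+0.0169²) = 0.7622.
B = (4π×10⁻⁷ × 24.1) / (4π × 0.0169) × (0.6759 + 0.7622) = 2.05×10⁻⁴ T.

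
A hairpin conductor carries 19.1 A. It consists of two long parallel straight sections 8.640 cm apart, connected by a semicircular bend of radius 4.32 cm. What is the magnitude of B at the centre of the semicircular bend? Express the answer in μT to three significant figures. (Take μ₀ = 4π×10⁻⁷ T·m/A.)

B ≈ 227 μT

The semicircular arc contributes B_arc = μ₀I·π/(4πR) = μ₀I/(4R) = 1.39×10⁻⁴ T.
Each semi-infinite lead is at perpendicular distance R = 0.0432 m from the centre, with the perpendicular foot at its near end, so it contributes μ₀I/(4πR); both point the same way, together 8.84×10⁻⁵ T.
Arc and leads all point the same direction: B = 1.39×10⁻⁴ + 8.84×10⁻⁵ = 2.27×10⁻⁴ T.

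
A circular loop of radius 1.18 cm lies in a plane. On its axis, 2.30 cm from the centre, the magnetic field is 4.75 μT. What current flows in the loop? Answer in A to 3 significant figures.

I ≈ 0.938 A

On the axis of a loop, B = μ₀IR²/[2(R²+z²)^(3/2)], so I = 2B(R²+z²)^(3/2)/(μ₀R²).
R² + z² = 0.0001392 + 0.000529 = 0.0006682 m²; raised to 3/2 gives 1.73×10⁻⁵ m³.
I = 2 × 4.75×10⁻⁶ × 1.73×10⁻⁵ / (1.26×10⁻⁶ × 0.0001392) = 0.938 A.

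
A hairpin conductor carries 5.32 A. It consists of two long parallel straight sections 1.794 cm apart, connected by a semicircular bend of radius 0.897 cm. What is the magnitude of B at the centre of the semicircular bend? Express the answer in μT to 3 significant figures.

The semicircular arc contributes B_arc = μ₀I·π/(4πR) = μ₀I/(4R) = 1.86×10⁻⁴ T.
Each semi-infinite lead is at perpendicular distance R = 0.00897 m from the centre, with the perpendicular foot at its near end, so it contributes μ₀I/(4πR); both point the same way, together 1.19×10⁻⁴ T.
Arc and leads all point the same direction: B = 1.86×10⁻⁴ + 1.19×10⁻⁴ = 3.05×10⁻⁴ T.

B ≈ 305 μT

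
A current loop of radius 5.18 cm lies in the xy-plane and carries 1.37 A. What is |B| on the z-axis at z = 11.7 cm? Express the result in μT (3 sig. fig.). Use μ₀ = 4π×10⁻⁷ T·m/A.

B ≈ 1.10 μT

On the axis of a circular loop, B = μ₀IR² / [2(R²+z²)^(3/2)].
R² + z² = (0.0518)² + (0.117)² = 0.01637 m², and (R²+z²)^(3/2) = 2.09×10⁻³ m³.
B = (4π×10⁻⁷ × 1.37 × 0.002683) / (2 × 2.09×10⁻³) = 1.10×10⁻⁶ T.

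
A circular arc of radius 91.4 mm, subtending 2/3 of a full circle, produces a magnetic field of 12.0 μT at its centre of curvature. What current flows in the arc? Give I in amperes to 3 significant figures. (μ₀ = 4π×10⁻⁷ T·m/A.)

For a circular arc, B = μ₀Iφ/(4πR) with φ in radians; here φ = 4.189 rad.
So I = 4πRB/(μ₀φ) = 4π × 0.0914 × 1.20×10⁻⁵ / (4π×10⁻⁷ × 4.189) = 2.62 A.

I ≈ 2.62 A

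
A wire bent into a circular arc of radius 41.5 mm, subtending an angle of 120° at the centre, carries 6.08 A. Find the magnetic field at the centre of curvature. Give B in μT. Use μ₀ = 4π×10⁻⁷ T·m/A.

B ≈ 30.7 μT

The Biot–Savart field of a circular arc at its centre is B = μ₀Iφ/(4πR), with φ = 2.094 rad.
B = (4π×10⁻⁷ × 6.08 × 2.094) / (4π × 0.0415) = 3.07×10⁻⁵ T.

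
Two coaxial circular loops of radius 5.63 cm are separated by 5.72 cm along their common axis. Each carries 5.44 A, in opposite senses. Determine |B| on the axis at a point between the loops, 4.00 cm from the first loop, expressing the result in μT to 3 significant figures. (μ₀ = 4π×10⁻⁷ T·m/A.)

B ≈ 20.2 μT

Each loop contributes B = μ₀IR²/[2(R²+z²)^(3/2)] on the axis, with z measured from that loop.
Loop 1 (z = 0.04 m): B₁ = 3.29×10⁻⁵ T. Loop 2 (z = 0.0172 m): B₂ = 5.31×10⁻⁵ T.
The fields oppose: B = |B₁ − B₂| = 2.02×10⁻⁵ T.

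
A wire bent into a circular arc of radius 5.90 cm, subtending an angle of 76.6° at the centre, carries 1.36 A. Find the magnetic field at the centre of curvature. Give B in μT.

B ≈ 3.08 μT

The Biot–Savart field of a circular arc at its centre is B = μ₀Iφ/(4πR), with φ = 1.337 rad.
B = (4π×10⁻⁷ × 1.36 × 1.337) / (4π × 0.059) = 3.08×10⁻⁶ T.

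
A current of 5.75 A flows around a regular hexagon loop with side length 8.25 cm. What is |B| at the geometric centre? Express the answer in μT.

Each side is a finite straight segment at perpendicular distance d = a/(2 tan(π/6)) = 0.07145 m from the centre, with end-angles ±π/6.
One side contributes B₁ = (μ₀I/4πd)·2 sin(π/6) = 8.05×10⁻⁶ T.
All 6 sides add in the same direction: B = 6 × 8.05×10⁻⁶ = 4.83×10⁻⁵ T.

B ≈ 48.3 μT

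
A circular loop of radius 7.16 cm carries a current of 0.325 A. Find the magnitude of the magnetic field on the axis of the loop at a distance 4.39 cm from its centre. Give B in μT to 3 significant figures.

B ≈ 1.77 μT

On the axis of a circular loop, B = μ₀IR² / [2(R²+z²)^(3/2)].
R² + z² = (0.0716)² + (0.0439)² = 0.007054 m², and (R²+z²)^(3/2) = 5.92×10⁻⁴ m³.
B = (4π×10⁻⁷ × 0.325 × 0.005127) / (2 × 5.92×10⁻⁴) = 1.77×10⁻⁶ T.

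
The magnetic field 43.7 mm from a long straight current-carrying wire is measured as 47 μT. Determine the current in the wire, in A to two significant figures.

I ≈ 10 A

For a long straight wire B = μ₀I/(2πd), so I = 2πdB/μ₀.
I = 2π × 0.0437 × 4.70×10⁻⁵ / (4π×10⁻⁷) = 10.3 A.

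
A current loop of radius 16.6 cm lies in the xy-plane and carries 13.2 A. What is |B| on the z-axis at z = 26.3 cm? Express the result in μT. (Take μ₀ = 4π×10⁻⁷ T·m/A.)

B ≈ 7.60 μT

On the axis of a circular loop, B = μ₀IR² / [2(R²+z²)^(3/2)].
R² + z² = (0.166)² + (0.263)² = 0.09673 m², and (R²+z²)^(3/2) = 3.01×10⁻² m³.
B = (4π×10⁻⁷ × 13.2 × 0.02756) / (2 × 3.01×10⁻²) = 7.60×10⁻⁶ T.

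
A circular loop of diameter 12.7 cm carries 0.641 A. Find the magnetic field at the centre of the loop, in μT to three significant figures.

B ≈ 6.34 μT

At the centre of a circular loop the Biot–Savart law gives B = μ₀I/(2R) (so R = 0.0635 m).
B = (4π×10⁻⁷ × 0.641) / (2 × 0.0635) = 6.34×10⁻⁶ T.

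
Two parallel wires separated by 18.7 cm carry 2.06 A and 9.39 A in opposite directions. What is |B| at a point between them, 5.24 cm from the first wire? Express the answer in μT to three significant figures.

Each long wire gives B = μ₀I/(2πd). Distances are d₁ = 0.0524 m and d₂ = 0.1346 m.
B₁ = 7.86×10⁻⁶ T, B₂ = 1.40×10⁻⁵ T.
Between antiparallel currents both contributions point the same way, so they add. B = B₁ + B₂ = 7.86×10⁻⁶ + 1.40×10⁻⁵ = 2.18×10⁻⁵ T.

B ≈ 21.8 μT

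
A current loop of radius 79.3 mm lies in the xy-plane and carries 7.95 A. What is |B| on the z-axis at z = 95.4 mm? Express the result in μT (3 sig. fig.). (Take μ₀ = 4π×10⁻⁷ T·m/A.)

B ≈ 16.5 μT

On the axis of a circular loop, B = μ₀IR² / [2(R²+z²)^(3/2)].
R² + z² = (0.0793)² + (0.0954)² = 0.01539 m², and (R²+z²)^(3/2) = 1.91×10⁻³ m³.
B = (4π×10⁻⁷ × 7.95 × 0.006288) / (2 × 1.91×10⁻³) = 1.65×10⁻⁵ T.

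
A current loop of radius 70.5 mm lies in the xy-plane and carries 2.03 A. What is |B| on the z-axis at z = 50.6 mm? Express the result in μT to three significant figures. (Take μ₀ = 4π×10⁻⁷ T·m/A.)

B ≈ 9.70 μT

On the axis of a circular loop, B = μ₀IR² / [2(R²+z²)^(3/2)].
R² + z² = (0.0705)² + (0.0506)² = 0.007531 m², and (R²+z²)^(3/2) = 6.53×10⁻⁴ m³.
B = (4π×10⁻⁷ × 2.03 × 0.00497) / (2 × 6.53×10⁻⁴) = 9.70×10⁻⁶ T.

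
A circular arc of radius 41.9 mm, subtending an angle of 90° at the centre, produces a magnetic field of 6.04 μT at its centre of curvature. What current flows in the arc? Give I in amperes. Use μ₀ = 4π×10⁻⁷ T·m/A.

For a circular arc, B = μ₀Iφ/(4πR) with φ in radians; here φ = 1.571 rad.
So I = 4πRB/(μ₀φ) = 4π × 0.0419 × 6.04×10⁻⁶ / (4π×10⁻⁷ × 1.571) = 1.61 A.

I ≈ 1.61 A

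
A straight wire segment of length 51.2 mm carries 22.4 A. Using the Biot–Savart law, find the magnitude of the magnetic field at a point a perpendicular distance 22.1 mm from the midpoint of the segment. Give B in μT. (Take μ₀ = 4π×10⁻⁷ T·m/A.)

For a finite straight segment, B = (μ₀I/4πd)(sinθ₁ + sinθ₂), where θ₁, θ₂ are the angles from the perpendicular to each end.
The perpendicular from the point meets the wire at its midpoint, so each end is L/2 = 0.0256 m away along the wire.
sinθ₁ = 0.0256/√(0.0256²+0.0221²) = 0.7570; sinθ₂ = 0.0256/√(0.0256²+0.0221²) = 0.7570.
B = (4π×10⁻⁷ × 22.4) / (4π × 0.0221) × (0.7570 + 0.7570) = 1.53×10⁻⁴ T.

B ≈ 153 μT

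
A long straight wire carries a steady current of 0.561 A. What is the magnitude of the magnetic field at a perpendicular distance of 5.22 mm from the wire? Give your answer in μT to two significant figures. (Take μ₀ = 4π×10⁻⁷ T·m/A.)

For an infinitely long straight wire, B = μ₀I/(2πd).
B = (4π×10⁻⁷ × 0.561) / (2π × 0.00522) = 2.15×10⁻⁵ T.

B ≈ 21 μT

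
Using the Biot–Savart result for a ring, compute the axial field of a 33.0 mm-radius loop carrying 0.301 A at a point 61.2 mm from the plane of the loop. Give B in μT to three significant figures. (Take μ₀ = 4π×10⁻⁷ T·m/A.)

B ≈ 0.613 μT

On the axis of a circular loop, B = μ₀IR² / [2(R²+z²)^(3/2)].
R² + z² = (0.033)² + (0.0612)² = 0.004834 m², and (R²+z²)^(3/2) = 3.36×10⁻⁴ m³.
B = (4π×10⁻⁷ × 0.301 × 0.001089) / (2 × 3.36×10⁻⁴) = 6.13×10⁻⁷ T.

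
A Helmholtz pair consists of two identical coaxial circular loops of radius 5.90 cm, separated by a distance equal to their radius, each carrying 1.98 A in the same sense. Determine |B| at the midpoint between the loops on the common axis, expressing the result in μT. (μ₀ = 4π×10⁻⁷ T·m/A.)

Each loop contributes B = μ₀IR²/[2(R²+z²)^(3/2)] on the axis, with z measured from that loop.
Loop 1 (z = 0.0295 m): B₁ = 1.51×10⁻⁵ T. Loop 2 (z = 0.0295 m): B₂ = 1.51×10⁻⁵ T.
The fields add: B = B₁ + B₂ = 3.02×10⁻⁵ T.

B ≈ 30.2 μT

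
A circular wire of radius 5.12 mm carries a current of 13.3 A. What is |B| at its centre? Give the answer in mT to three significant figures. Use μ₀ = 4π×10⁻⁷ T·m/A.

At the centre of a circular loop the Biot–Savart law gives B = μ₀I/(2R).
B = (4π×10⁻⁷ × 13.3) / (2 × 0.00512) = 1.63×10⁻³ T.

B ≈ 1.63 mT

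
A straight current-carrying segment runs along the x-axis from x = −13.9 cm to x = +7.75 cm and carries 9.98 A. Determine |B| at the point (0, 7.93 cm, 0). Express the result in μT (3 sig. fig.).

For a finite straight segment, B = (μ₀I/4πd)(sinθ₁ + sinθ₂), where θ₁, θ₂ are the angles from the perpendicular to each end.
The perpendicular distance is d = 0.0793 m; the end-offsets along the wire are a = 0.139 m and b = 0.0775 m.
sinθ₁ = 0.139/√(0.139²+0.0793²) = 0.8686; sinθ₂ = 0.0775/√(0.0775²+0.0793²) = 0.6989.
B = (4π×10⁻⁷ × 9.98) / (4π × 0.0793) × (0.8686 + 0.6989) = 1.97×10⁻⁵ T.

B ≈ 19.7 μT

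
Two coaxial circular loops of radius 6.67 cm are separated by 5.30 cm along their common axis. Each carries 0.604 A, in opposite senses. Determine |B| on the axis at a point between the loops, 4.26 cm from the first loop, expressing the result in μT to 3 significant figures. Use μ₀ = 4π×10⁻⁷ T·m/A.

B ≈ 2.08 μT

Each loop contributes B = μ₀IR²/[2(R²+z²)^(3/2)] on the axis, with z measured from that loop.
Loop 1 (z = 0.0426 m): B₁ = 3.41×10⁻⁶ T. Loop 2 (z = 0.0104 m): B₂ = 5.49×10⁻⁶ T.
The fields oppose: B = |B₁ − B₂| = 2.08×10⁻⁶ T.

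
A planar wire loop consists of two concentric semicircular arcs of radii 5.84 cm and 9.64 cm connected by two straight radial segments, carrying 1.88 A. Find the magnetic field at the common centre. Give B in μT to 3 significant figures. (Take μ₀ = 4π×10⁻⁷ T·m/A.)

B ≈ 3.99 μT

The radial connectors point toward the centre, so dl × r̂ = 0 and they contribute nothing.
Each semicircle gives μ₀I/(4R): inner arc 1.01×10⁻⁵ T, outer arc 6.13×10⁻⁶ T.
The two arcs carry current in opposite angular senses, so their fields oppose: B = |1.01×10⁻⁵ − 6.13×10⁻⁶| = 3.99×10⁻⁶ T.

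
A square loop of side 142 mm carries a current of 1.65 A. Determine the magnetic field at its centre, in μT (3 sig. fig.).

B ≈ 13.1 μT

Each side is a finite straight segment at perpendicular distance d = a/(2 tan(π/4)) = 0.071 m from the centre, with end-angles ±π/4.
One side contributes B₁ = (μ₀I/4πd)·2 sin(π/4) = 3.29×10⁻⁶ T.
All 4 sides add in the same direction: B = 4 × 3.29×10⁻⁶ = 1.31×10⁻⁵ T.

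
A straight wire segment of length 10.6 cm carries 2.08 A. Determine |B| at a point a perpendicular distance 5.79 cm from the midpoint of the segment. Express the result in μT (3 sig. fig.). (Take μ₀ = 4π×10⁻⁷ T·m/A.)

B ≈ 4.85 μT

For a finite straight segment, B = (μ₀I/4πd)(sinθ₁ + sinθ₂), where θ₁, θ₂ are the angles from the perpendicular to each end.
The perpendicular from the point meets the wire at its midpoint, so each end is L/2 = 0.053 m away along the wire.
sinθ₁ = 0.053/√(0.053²+0.0579²) = 0.6752; sinθ₂ = 0.053/√(0.053²+0.0579²) = 0.6752.
B = (4π×10⁻⁷ × 2.08) / (4π × 0.0579) × (0.6752 + 0.6752) = 4.85×10⁻⁶ T.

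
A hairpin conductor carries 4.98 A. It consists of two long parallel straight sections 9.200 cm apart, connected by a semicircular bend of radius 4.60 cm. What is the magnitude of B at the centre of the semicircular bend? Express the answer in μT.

B ≈ 55.7 μT

The semicircular arc contributes B_arc = μ₀I·π/(4πR) = μ₀I/(4R) = 3.40×10⁻⁵ T.
Each semi-infinite lead is at perpendicular distance R = 0.046 m from the centre, with the perpendicular foot at its near end, so it contributes μ₀I/(4πR); both point the same way, together 2.17×10⁻⁵ T.
Arc and leads all point the same direction: B = 3.40×10⁻⁵ + 2.17×10⁻⁵ = 5.57×10⁻⁵ T.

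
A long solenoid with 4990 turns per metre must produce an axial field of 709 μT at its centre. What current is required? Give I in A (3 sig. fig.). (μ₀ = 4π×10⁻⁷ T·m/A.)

I ≈ 0.113 A

Inside a long solenoid B = μ₀nI with n = 4990 m⁻¹, so I = B/(μ₀n).
I = 7.09×10⁻⁴ / (4π×10⁻⁷ × 4990) = 0.113 A.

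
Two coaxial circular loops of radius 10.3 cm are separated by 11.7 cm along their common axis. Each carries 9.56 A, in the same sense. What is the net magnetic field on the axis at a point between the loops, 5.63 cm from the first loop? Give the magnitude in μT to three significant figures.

Each loop contributes B = μ₀IR²/[2(R²+z²)^(3/2)] on the axis, with z measured from that loop.
Loop 1 (z = 0.0563 m): B₁ = 3.94×10⁻⁵ T. Loop 2 (z = 0.0607 m): B₂ = 3.73×10⁻⁵ T.
The fields add: B = B₁ + B₂ = 7.67×10⁻⁵ T.

B ≈ 76.7 μT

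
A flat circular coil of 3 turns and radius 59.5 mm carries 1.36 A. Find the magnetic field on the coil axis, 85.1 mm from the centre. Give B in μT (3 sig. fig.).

B ≈ 8.11 μT

For an N-turn flat coil, B = Nμ₀IR²/[2(R²+z²)^(3/2)] with R = 0.0595 m, z = 0.0851 m.
B = 3 × 2.70×10⁻⁶ T = 8.11×10⁻⁶ T.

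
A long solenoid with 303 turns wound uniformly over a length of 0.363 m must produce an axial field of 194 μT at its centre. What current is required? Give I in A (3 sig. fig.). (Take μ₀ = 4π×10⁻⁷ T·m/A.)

Inside a long solenoid B = μ₀nI with n = 834.7 m⁻¹, so I = B/(μ₀n).
I = 1.94×10⁻⁴ / (4π×10⁻⁷ × 834.7) = 0.185 A.

I ≈ 0.185 A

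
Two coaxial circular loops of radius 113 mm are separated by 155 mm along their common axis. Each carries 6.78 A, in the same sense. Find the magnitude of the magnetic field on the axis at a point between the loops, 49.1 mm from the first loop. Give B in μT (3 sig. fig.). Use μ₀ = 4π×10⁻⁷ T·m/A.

Each loop contributes B = μ₀IR²/[2(R²+z²)^(3/2)] on the axis, with z measured from that loop.
Loop 1 (z = 0.0491 m): B₁ = 2.91×10⁻⁵ T. Loop 2 (z = 0.1059 m): B₂ = 1.46×10⁻⁵ T.
The fields add: B = B₁ + B₂ = 4.37×10⁻⁵ T.

B ≈ 43.7 μT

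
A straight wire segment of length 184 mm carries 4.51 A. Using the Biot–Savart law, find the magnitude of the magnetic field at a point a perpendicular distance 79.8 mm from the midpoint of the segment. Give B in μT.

B ≈ 8.54 μT

For a finite straight segment, B = (μ₀I/4πd)(sinθ₁ + sinθ₂), where θ₁, θ₂ are the angles from the perpendicular to each end.
The perpendicular from the point meets the wire at its midpoint, so each end is L/2 = 0.092 m away along the wire.
sinθ₁ = 0.092/√(0.092²+0.0798²) = 0.7554; sinθ₂ = 0.092/√(0.092²+0.0798²) = 0.7554.
B = (4π×10⁻⁷ × 4.51) / (4π × 0.0798) × (0.7554 + 0.7554) = 8.54×10⁻⁶ T.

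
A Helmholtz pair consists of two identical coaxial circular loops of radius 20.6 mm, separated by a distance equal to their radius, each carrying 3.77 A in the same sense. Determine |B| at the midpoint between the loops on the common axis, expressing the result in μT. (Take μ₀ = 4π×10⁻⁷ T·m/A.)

B ≈ 165 μT

Each loop contributes B = μ₀IR²/[2(R²+z²)^(3/2)] on the axis, with z measured from that loop.
Loop 1 (z = 0.0103 m): B₁ = 8.23×10⁻⁵ T. Loop 2 (z = 0.0103 m): B₂ = 8.23×10⁻⁵ T.
The fields add: B = B₁ + B₂ = 1.65×10⁻⁴ T.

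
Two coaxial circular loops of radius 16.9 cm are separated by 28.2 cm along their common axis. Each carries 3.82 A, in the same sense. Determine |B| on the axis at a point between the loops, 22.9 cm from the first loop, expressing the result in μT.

B ≈ 15.3 μT

Each loop contributes B = μ₀IR²/[2(R²+z²)^(3/2)] on the axis, with z measured from that loop.
Loop 1 (z = 0.229 m): B₁ = 2.97×10⁻⁶ T. Loop 2 (z = 0.053 m): B₂ = 1.23×10⁻⁵ T.
The fields add: B = B₁ + B₂ = 1.53×10⁻⁵ T.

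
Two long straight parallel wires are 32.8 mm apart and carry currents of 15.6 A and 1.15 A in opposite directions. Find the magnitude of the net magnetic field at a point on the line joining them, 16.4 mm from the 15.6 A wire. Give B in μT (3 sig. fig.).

Each long wire gives B = μ₀I/(2πd). Distances are d₁ = 0.0164 m and d₂ = 0.0164 m.
B₁ = 1.90×10⁻⁴ T, B₂ = 1.40×10⁻⁵ T.
Between antiparallel currents both contributions point the same way, so they add. B = B₁ + B₂ = 1.90×10⁻⁴ + 1.40×10⁻⁵ = 2.04×10⁻⁴ T.

B ≈ 204 μT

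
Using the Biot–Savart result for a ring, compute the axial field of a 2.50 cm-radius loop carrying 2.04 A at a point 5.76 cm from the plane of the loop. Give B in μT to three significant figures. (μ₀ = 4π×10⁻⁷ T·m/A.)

B ≈ 3.24 μT

On the axis of a circular loop, B = μ₀IR² / [2(R²+z²)^(3/2)].
R² + z² = (0.025)² + (0.0576)² = 0.003943 m², and (R²+z²)^(3/2) = 2.48×10⁻⁴ m³.
B = (4π×10⁻⁷ × 2.04 × 0.000625) / (2 × 2.48×10⁻⁴) = 3.24×10⁻⁶ T.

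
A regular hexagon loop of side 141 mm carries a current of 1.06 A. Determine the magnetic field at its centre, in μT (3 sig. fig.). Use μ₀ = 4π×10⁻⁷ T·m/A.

Each side is a finite straight segment at perpendicular distance d = a/(2 tan(π/6)) = 0.1221 m from the centre, with end-angles ±π/6.
One side contributes B₁ = (μ₀I/4πd)·2 sin(π/6) = 8.68×10⁻⁷ T.
All 6 sides add in the same direction: B = 6 × 8.68×10⁻⁷ = 5.21×10⁻⁶ T.

B ≈ 5.21 μT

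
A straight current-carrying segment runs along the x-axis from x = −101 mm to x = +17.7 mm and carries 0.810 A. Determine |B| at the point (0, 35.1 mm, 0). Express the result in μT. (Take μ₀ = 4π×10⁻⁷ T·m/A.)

B ≈ 3.22 μT

For a finite straight segment, B = (μ₀I/4πd)(sinθ₁ + sinθ₂), where θ₁, θ₂ are the angles from the perpendicular to each end.
The perpendicular distance is d = 0.0351 m; the end-offsets along the wire are a = 0.101 m and b = 0.0177 m.
sinθ₁ = 0.101/√(0.101²+0.0351²) = 0.9446; sinθ₂ = 0.0177/√(0.0177²+0.0351²) = 0.4503.
B = (4π×10⁻⁷ × 0.810) / (4π × 0.0351) × (0.9446 + 0.4503) = 3.22×10⁻⁶ T.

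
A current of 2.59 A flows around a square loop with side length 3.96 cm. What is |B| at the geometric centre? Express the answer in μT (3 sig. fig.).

Each side is a finite straight segment at perpendicular distance d = a/(2 tan(π/4)) = 0.0198 m from the centre, with end-angles ±π/4.
One side contributes B₁ = (μ₀I/4πd)·2 sin(π/4) = 1.85×10⁻⁵ T.
All 4 sides add in the same direction: B = 4 × 1.85×10⁻⁵ = 7.40×10⁻⁵ T.

B ≈ 74.0 μT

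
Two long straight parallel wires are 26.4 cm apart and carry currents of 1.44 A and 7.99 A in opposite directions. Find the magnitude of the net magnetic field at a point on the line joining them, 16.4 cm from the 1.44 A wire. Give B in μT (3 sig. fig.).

B ≈ 17.7 μT

Each long wire gives B = μ₀I/(2πd). Distances are d₁ = 0.164 m and d₂ = 0.1 m.
B₁ = 1.76×10⁻⁶ T, B₂ = 1.60×10⁻⁵ T.
Between antiparallel currents both contributions point the same way, so they add. B = B₁ + B₂ = 1.76×10⁻⁶ + 1.60×10⁻⁵ = 1.77×10⁻⁵ T.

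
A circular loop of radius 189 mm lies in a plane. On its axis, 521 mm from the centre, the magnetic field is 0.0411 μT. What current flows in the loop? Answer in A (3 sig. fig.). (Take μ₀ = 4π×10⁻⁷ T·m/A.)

On the axis of a loop, B = μ₀IR²/[2(R²+z²)^(3/2)], so I = 2B(R²+z²)^(3/2)/(μ₀R²).
R² + z² = 0.03572 + 0.2714 = 0.3072 m²; raised to 3/2 gives 0.170 m³.
I = 2 × 4.11×10⁻⁸ × 0.170 / (1.26×10⁻⁶ × 0.03572) = 0.312 A.

I ≈ 0.312 A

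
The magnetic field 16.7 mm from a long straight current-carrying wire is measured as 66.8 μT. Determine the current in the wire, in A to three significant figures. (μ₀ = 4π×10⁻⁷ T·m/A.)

For a long straight wire B = μ₀I/(2πd), so I = 2πdB/μ₀.
I = 2π × 0.0167 × 6.68×10⁻⁵ / (4π×10⁻⁷) = 5.58 A.

I ≈ 5.58 A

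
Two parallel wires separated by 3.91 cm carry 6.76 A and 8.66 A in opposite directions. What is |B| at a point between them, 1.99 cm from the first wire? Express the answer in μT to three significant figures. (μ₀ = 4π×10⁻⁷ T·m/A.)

Each long wire gives B = μ₀I/(2πd). Distances are d₁ = 0.0199 m and d₂ = 0.0192 m.
B₁ = 6.79×10⁻⁵ T, B₂ = 9.02×10⁻⁵ T.
Between antiparallel currents both contributions point the same way, so they add. B = B₁ + B₂ = 6.79×10⁻⁵ + 9.02×10⁻⁵ = 1.58×10⁻⁴ T.

B ≈ 158 μT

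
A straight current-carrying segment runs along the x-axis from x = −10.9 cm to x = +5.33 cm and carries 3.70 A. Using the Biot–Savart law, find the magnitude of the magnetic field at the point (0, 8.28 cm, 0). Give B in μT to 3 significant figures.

B ≈ 5.98 μT

For a finite straight segment, B = (μ₀I/4πd)(sinθ₁ + sinθ₂), where θ₁, θ₂ are the angles from the perpendicular to each end.
The perpendicular distance is d = 0.0828 m; the end-offsets along the wire are a = 0.109 m and b = 0.0533 m.
sinθ₁ = 0.109/√(0.109²+0.0828²) = 0.7963; sinθ₂ = 0.0533/√(0.0533²+0.0828²) = 0.5413.
B = (4π×10⁻⁷ × 3.70) / (4π × 0.0828) × (0.7963 + 0.5413) = 5.98×10⁻⁶ T.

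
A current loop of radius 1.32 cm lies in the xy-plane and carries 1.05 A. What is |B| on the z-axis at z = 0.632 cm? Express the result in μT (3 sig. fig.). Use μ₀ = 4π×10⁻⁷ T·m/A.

B ≈ 36.7 μT

On the axis of a circular loop, B = μ₀IR² / [2(R²+z²)^(3/2)].
R² + z² = (0.0132)² + (0.00632)² = 0.0002142 m², and (R²+z²)^(3/2) = 3.13×10⁻⁶ m³.
B = (4π×10⁻⁷ × 1.05 × 0.0001742) / (2 × 3.13×10⁻⁶) = 3.67×10⁻⁵ T.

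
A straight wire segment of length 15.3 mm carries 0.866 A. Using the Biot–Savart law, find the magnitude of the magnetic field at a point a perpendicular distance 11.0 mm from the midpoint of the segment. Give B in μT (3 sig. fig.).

B ≈ 8.99 μT

For a finite straight segment, B = (μ₀I/4πd)(sinθ₁ + sinθ₂), where θ₁, θ₂ are the angles from the perpendicular to each end.
The perpendicular from the point meets the wire at its midpoint, so each end is L/2 = 0.00765 m away along the wire.
sinθ₁ = 0.00765/√(0.00765²+0.011²) = 0.5710; sinθ₂ = 0.00765/√(0.00765²+0.011²) = 0.5710.
B = (4π×10⁻⁷ × 0.866) / (4π × 0.011) × (0.5710 + 0.5710) = 8.99×10⁻⁶ T.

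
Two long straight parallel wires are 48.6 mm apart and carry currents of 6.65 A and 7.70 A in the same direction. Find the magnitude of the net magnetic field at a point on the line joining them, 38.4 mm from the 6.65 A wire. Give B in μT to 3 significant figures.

Each long wire gives B = μ₀I/(2πd). Distances are d₁ = 0.0384 m and d₂ = 0.0102 m.
B₁ = 3.46×10⁻⁵ T, B₂ = 1.51×10⁻⁴ T.
Between parallel currents the two contributions point in opposite directions, so they subtract. B = |B₁ − B₂| = |3.46×10⁻⁵ − 1.51×10⁻⁴| = 1.16×10⁻⁴ T.

B ≈ 116 μT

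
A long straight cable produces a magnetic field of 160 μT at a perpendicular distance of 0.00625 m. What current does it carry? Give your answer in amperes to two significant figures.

I ≈ 5.0 A

For a long straight wire B = μ₀I/(2πd), so I = 2πdB/μ₀.
I = 2π × 0.00625 × 1.60×10⁻⁴ / (4π×10⁻⁷) = 5.00 A.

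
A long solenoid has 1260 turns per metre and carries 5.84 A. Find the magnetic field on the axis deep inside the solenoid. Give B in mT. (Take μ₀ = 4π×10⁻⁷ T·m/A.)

Inside a long solenoid, B = μ₀nI with n = 1260 turns/m.
B = 4π×10⁻⁷ × 1260 × 5.84 = 9.25×10⁻³ T.

B ≈ 9.25 mT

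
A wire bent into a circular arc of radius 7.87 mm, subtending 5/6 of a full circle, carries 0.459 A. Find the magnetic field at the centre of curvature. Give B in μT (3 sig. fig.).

B ≈ 30.5 μT

The Biot–Savart field of a circular arc at its centre is B = μ₀Iφ/(4πR), with φ = 5.236 rad.
B = (4π×10⁻⁷ × 0.459 × 5.236) / (4π × 0.00787) = 3.05×10⁻⁵ T.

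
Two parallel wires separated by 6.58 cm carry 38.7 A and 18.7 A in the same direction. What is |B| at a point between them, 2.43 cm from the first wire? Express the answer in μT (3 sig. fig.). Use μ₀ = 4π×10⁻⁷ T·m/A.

Each long wire gives B = μ₀I/(2πd). Distances are d₁ = 0.0243 m and d₂ = 0.0415 m.
B₁ = 3.19×10⁻⁴ T, B₂ = 9.01×10⁻⁵ T.
Between parallel currents the two contributions point in opposite directions, so they subtract. B = |B₁ − B₂| = |3.19×10⁻⁴ − 9.01×10⁻⁵| = 2.28×10⁻⁴ T.

B ≈ 228 μT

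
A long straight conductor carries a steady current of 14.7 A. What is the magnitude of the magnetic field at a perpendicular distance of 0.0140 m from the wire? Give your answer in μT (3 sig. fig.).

B ≈ 210 μT

For an infinitely long straight wire, B = μ₀I/(2πd).
B = (4π×10⁻⁷ × 14.7) / (2π × 0.014) = 2.10×10⁻⁴ T.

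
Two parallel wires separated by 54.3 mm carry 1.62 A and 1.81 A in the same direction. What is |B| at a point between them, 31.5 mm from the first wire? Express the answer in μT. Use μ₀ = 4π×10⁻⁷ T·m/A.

B ≈ 5.59 μT

Each long wire gives B = μ₀I/(2πd). Distances are d₁ = 0.0315 m and d₂ = 0.0228 m.
B₁ = 1.03×10⁻⁵ T, B₂ = 1.59×10⁻⁵ T.
Between parallel currents the two contributions point in opposite directions, so they subtract. B = |B₁ − B₂| = |1.03×10⁻⁵ − 1.59×10⁻⁵| = 5.59×10⁻⁶ T.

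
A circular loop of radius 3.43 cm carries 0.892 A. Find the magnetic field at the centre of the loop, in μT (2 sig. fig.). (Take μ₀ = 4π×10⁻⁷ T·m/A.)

At the centre of a circular loop the Biot–Savart law gives B = μ₀I/(2R).
B = (4π×10⁻⁷ × 0.892) / (2 × 0.0343) = 1.63×10⁻⁵ T.

B ≈ 16 μT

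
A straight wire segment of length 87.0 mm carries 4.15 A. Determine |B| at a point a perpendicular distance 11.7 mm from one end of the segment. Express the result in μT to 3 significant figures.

B ≈ 35.2 μT

For a finite straight segment, B = (μ₀I/4πd)(sinθ₁ + sinθ₂), where θ₁, θ₂ are the angles from the perpendicular to each end.
The perpendicular foot is at one end, so the two end-offsets along the wire are 0 and L = 0.087 m.
sinθ₁ = 0/√(0²+0.0117²) = 0.0000; sinθ₂ = 0.087/√(0.087²+0.0117²) = 0.9911.
B = (4π×10⁻⁷ × 4.15) / (4π × 0.0117) × (0.0000 + 0.9911) = 3.52×10⁻⁵ T.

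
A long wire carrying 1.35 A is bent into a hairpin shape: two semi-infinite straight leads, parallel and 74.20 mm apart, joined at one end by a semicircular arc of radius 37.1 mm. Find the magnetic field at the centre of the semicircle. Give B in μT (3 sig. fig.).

The semicircular arc contributes B_arc = μ₀I·π/(4πR) = μ₀I/(4R) = 1.14×10⁻⁵ T.
Each semi-infinite lead is at perpendicular distance R = 0.0371 m from the centre, with the perpendicular foot at its near end, so it contributes μ₀I/(4πR); both point the same way, together 7.28×10⁻⁶ T.
Arc and leads all point the same direction: B = 1.14×10⁻⁵ + 7.28×10⁻⁶ = 1.87×10⁻⁵ T.

B ≈ 18.7 μT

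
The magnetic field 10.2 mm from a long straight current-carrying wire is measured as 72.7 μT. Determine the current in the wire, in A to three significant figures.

I ≈ 3.71 A

For a long straight wire B = μ₀I/(2πd), so I = 2πdB/μ₀.
I = 2π × 0.0102 × 7.27×10⁻⁵ / (4π×10⁻⁷) = 3.71 A.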